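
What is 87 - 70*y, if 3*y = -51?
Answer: 1277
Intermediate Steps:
y = -17 (y = (⅓)*(-51) = -17)
87 - 70*y = 87 - 70*(-17) = 87 + 1190 = 1277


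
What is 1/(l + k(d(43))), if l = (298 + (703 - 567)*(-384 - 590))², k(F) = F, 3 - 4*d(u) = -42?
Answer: 4/69871406269 ≈ 5.7248e-11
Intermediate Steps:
d(u) = 45/4 (d(u) = ¾ - ¼*(-42) = ¾ + 21/2 = 45/4)
l = 17467851556 (l = (298 + 136*(-974))² = (298 - 132464)² = (-132166)² = 17467851556)
1/(l + k(d(43))) = 1/(17467851556 + 45/4) = 1/(69871406269/4) = 4/69871406269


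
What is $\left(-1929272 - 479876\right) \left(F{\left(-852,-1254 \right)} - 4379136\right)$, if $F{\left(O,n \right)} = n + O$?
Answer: $10555060401816$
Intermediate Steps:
$F{\left(O,n \right)} = O + n$
$\left(-1929272 - 479876\right) \left(F{\left(-852,-1254 \right)} - 4379136\right) = \left(-1929272 - 479876\right) \left(\left(-852 - 1254\right) - 4379136\right) = - 2409148 \left(-2106 - 4379136\right) = \left(-2409148\right) \left(-4381242\right) = 10555060401816$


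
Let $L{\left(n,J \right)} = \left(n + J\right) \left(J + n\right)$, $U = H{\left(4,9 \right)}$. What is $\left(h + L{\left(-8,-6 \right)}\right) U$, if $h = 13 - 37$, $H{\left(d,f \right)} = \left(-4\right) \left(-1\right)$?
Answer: $688$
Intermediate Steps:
$H{\left(d,f \right)} = 4$
$U = 4$
$h = -24$
$L{\left(n,J \right)} = \left(J + n\right)^{2}$ ($L{\left(n,J \right)} = \left(J + n\right) \left(J + n\right) = \left(J + n\right)^{2}$)
$\left(h + L{\left(-8,-6 \right)}\right) U = \left(-24 + \left(-6 - 8\right)^{2}\right) 4 = \left(-24 + \left(-14\right)^{2}\right) 4 = \left(-24 + 196\right) 4 = 172 \cdot 4 = 688$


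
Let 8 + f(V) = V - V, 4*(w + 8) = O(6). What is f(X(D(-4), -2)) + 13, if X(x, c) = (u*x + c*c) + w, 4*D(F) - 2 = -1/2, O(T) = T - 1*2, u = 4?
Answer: 5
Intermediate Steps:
O(T) = -2 + T (O(T) = T - 2 = -2 + T)
w = -7 (w = -8 + (-2 + 6)/4 = -8 + (¼)*4 = -8 + 1 = -7)
D(F) = 3/8 (D(F) = ½ + (-1/2)/4 = ½ + (-1*½)/4 = ½ + (¼)*(-½) = ½ - ⅛ = 3/8)
X(x, c) = -7 + c² + 4*x (X(x, c) = (4*x + c*c) - 7 = (4*x + c²) - 7 = (c² + 4*x) - 7 = -7 + c² + 4*x)
f(V) = -8 (f(V) = -8 + (V - V) = -8 + 0 = -8)
f(X(D(-4), -2)) + 13 = -8 + 13 = 5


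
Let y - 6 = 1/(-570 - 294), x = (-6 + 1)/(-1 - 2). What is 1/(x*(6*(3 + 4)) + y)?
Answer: 864/65663 ≈ 0.013158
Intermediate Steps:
x = 5/3 (x = -5/(-3) = -5*(-⅓) = 5/3 ≈ 1.6667)
y = 5183/864 (y = 6 + 1/(-570 - 294) = 6 + 1/(-864) = 6 - 1/864 = 5183/864 ≈ 5.9988)
1/(x*(6*(3 + 4)) + y) = 1/(5*(6*(3 + 4))/3 + 5183/864) = 1/(5*(6*7)/3 + 5183/864) = 1/((5/3)*42 + 5183/864) = 1/(70 + 5183/864) = 1/(65663/864) = 864/65663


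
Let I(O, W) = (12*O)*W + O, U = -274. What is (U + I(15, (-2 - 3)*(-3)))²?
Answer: 5958481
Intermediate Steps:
I(O, W) = O + 12*O*W (I(O, W) = 12*O*W + O = O + 12*O*W)
(U + I(15, (-2 - 3)*(-3)))² = (-274 + 15*(1 + 12*((-2 - 3)*(-3))))² = (-274 + 15*(1 + 12*(-5*(-3))))² = (-274 + 15*(1 + 12*15))² = (-274 + 15*(1 + 180))² = (-274 + 15*181)² = (-274 + 2715)² = 2441² = 5958481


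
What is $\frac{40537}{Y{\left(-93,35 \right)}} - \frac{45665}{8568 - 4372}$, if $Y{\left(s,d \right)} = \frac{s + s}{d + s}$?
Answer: $\frac{4928457463}{390228} \approx 12630.0$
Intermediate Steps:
$Y{\left(s,d \right)} = \frac{2 s}{d + s}$
$\frac{40537}{Y{\left(-93,35 \right)}} - \frac{45665}{8568 - 4372} = \frac{40537}{2 \left(-93\right) \frac{1}{35 - 93}} - \frac{45665}{8568 - 4372} = \frac{40537}{2 \left(-93\right) \frac{1}{-58}} - \frac{45665}{8568 - 4372} = \frac{40537}{2 \left(-93\right) \left(- \frac{1}{58}\right)} - \frac{45665}{4196} = \frac{40537}{\frac{93}{29}} - \frac{45665}{4196} = 40537 \cdot \frac{29}{93} - \frac{45665}{4196} = \frac{1175573}{93} - \frac{45665}{4196} = \frac{4928457463}{390228}$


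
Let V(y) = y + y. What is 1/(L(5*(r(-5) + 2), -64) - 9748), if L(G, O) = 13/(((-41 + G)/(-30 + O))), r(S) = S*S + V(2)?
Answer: -57/556247 ≈ -0.00010247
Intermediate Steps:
V(y) = 2*y
r(S) = 4 + S**2 (r(S) = S*S + 2*2 = S**2 + 4 = 4 + S**2)
L(G, O) = 13*(-30 + O)/(-41 + G) (L(G, O) = 13/(((-41 + G)/(-30 + O))) = 13*((-30 + O)/(-41 + G)) = 13*(-30 + O)/(-41 + G))
1/(L(5*(r(-5) + 2), -64) - 9748) = 1/(13*(-30 - 64)/(-41 + 5*((4 + (-5)**2) + 2)) - 9748) = 1/(13*(-94)/(-41 + 5*((4 + 25) + 2)) - 9748) = 1/(13*(-94)/(-41 + 5*(29 + 2)) - 9748) = 1/(13*(-94)/(-41 + 5*31) - 9748) = 1/(13*(-94)/(-41 + 155) - 9748) = 1/(13*(-94)/114 - 9748) = 1/(13*(1/114)*(-94) - 9748) = 1/(-611/57 - 9748) = 1/(-556247/57) = -57/556247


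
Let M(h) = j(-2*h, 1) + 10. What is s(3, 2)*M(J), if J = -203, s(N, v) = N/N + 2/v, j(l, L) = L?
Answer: 22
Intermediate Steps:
s(N, v) = 1 + 2/v
M(h) = 11 (M(h) = 1 + 10 = 11)
s(3, 2)*M(J) = ((2 + 2)/2)*11 = ((½)*4)*11 = 2*11 = 22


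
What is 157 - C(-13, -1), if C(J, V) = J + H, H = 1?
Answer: 169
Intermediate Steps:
C(J, V) = 1 + J (C(J, V) = J + 1 = 1 + J)
157 - C(-13, -1) = 157 - (1 - 13) = 157 - 1*(-12) = 157 + 12 = 169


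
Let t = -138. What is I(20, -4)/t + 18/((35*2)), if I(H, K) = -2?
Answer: 656/2415 ≈ 0.27164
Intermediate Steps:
I(20, -4)/t + 18/((35*2)) = -2/(-138) + 18/((35*2)) = -2*(-1/138) + 18/70 = 1/69 + 18*(1/70) = 1/69 + 9/35 = 656/2415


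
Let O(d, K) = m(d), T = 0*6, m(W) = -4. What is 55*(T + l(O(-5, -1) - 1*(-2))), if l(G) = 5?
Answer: 275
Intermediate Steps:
T = 0
O(d, K) = -4
55*(T + l(O(-5, -1) - 1*(-2))) = 55*(0 + 5) = 55*5 = 275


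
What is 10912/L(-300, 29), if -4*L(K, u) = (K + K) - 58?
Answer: 21824/329 ≈ 66.334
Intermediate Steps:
L(K, u) = 29/2 - K/2 (L(K, u) = -((K + K) - 58)/4 = -(2*K - 58)/4 = -(-58 + 2*K)/4 = 29/2 - K/2)
10912/L(-300, 29) = 10912/(29/2 - ½*(-300)) = 10912/(29/2 + 150) = 10912/(329/2) = 10912*(2/329) = 21824/329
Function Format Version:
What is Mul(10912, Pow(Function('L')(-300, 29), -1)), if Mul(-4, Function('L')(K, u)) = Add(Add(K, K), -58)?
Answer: Rational(21824, 329) ≈ 66.334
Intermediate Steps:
Function('L')(K, u) = Add(Rational(29, 2), Mul(Rational(-1, 2), K)) (Function('L')(K, u) = Mul(Rational(-1, 4), Add(Add(K, K), -58)) = Mul(Rational(-1, 4), Add(Mul(2, K), -58)) = Mul(Rational(-1, 4), Add(-58, Mul(2, K))) = Add(Rational(29, 2), Mul(Rational(-1, 2), K)))
Mul(10912, Pow(Function('L')(-300, 29), -1)) = Mul(10912, Pow(Add(Rational(29, 2), Mul(Rational(-1, 2), -300)), -1)) = Mul(10912, Pow(Add(Rational(29, 2), 150), -1)) = Mul(10912, Pow(Rational(329, 2), -1)) = Mul(10912, Rational(2, 329)) = Rational(21824, 329)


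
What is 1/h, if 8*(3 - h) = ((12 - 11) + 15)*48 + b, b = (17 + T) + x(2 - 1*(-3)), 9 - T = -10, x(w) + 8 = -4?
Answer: -1/96 ≈ -0.010417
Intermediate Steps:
x(w) = -12 (x(w) = -8 - 4 = -12)
T = 19 (T = 9 - 1*(-10) = 9 + 10 = 19)
b = 24 (b = (17 + 19) - 12 = 36 - 12 = 24)
h = -96 (h = 3 - (((12 - 11) + 15)*48 + 24)/8 = 3 - ((1 + 15)*48 + 24)/8 = 3 - (16*48 + 24)/8 = 3 - (768 + 24)/8 = 3 - 1/8*792 = 3 - 99 = -96)
1/h = 1/(-96) = -1/96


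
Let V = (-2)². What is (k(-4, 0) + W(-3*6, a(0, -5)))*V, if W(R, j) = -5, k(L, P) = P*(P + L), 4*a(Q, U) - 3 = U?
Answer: -20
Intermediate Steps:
a(Q, U) = ¾ + U/4
k(L, P) = P*(L + P)
V = 4
(k(-4, 0) + W(-3*6, a(0, -5)))*V = (0*(-4 + 0) - 5)*4 = (0*(-4) - 5)*4 = (0 - 5)*4 = -5*4 = -20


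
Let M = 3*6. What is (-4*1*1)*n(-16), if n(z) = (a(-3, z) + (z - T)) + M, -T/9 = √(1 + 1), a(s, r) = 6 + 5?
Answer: -52 - 36*√2 ≈ -102.91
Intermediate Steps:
a(s, r) = 11
T = -9*√2 (T = -9*√(1 + 1) = -9*√2 ≈ -12.728)
M = 18
n(z) = 29 + z + 9*√2 (n(z) = (11 + (z - (-9)*√2)) + 18 = (11 + (z + 9*√2)) + 18 = (11 + z + 9*√2) + 18 = 29 + z + 9*√2)
(-4*1*1)*n(-16) = (-4*1*1)*(29 - 16 + 9*√2) = (-4*1)*(13 + 9*√2) = -4*(13 + 9*√2) = -52 - 36*√2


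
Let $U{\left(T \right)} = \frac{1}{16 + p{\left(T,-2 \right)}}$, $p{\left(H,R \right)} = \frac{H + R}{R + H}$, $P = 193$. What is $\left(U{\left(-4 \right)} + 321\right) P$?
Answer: $\frac{1053394}{17} \approx 61964.0$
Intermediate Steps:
$p{\left(H,R \right)} = 1$ ($p{\left(H,R \right)} = \frac{H + R}{H + R} = 1$)
$U{\left(T \right)} = \frac{1}{17}$ ($U{\left(T \right)} = \frac{1}{16 + 1} = \frac{1}{17}$)
$\left(U{\left(-4 \right)} + 321\right) P = \left(\frac{1}{17} + 321\right) 193 = \frac{5458}{17} \cdot 193 = \frac{1053394}{17}$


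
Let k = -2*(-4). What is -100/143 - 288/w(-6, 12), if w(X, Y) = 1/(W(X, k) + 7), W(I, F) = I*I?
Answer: -1771012/143 ≈ -12385.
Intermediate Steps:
k = 8
W(I, F) = I**2
w(X, Y) = 1/(7 + X**2) (w(X, Y) = 1/(X**2 + 7) = 1/(7 + X**2))
-100/143 - 288/w(-6, 12) = -100/143 - 288/(1/(7 + (-6)**2)) = -100*1/143 - 288/(1/(7 + 36)) = -100/143 - 288/(1/43) = -100/143 - 288/1/43 = -100/143 - 288*43 = -100/143 - 12384 = -1771012/143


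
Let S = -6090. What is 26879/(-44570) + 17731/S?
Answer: -6814027/1938795 ≈ -3.5146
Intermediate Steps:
26879/(-44570) + 17731/S = 26879/(-44570) + 17731/(-6090) = 26879*(-1/44570) + 17731*(-1/6090) = -26879/44570 - 2533/870 = -6814027/1938795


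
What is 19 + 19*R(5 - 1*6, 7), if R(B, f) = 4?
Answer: 95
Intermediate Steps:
19 + 19*R(5 - 1*6, 7) = 19 + 19*4 = 19 + 76 = 95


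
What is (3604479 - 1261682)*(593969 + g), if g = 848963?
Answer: 3380496760804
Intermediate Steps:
(3604479 - 1261682)*(593969 + g) = (3604479 - 1261682)*(593969 + 848963) = 2342797*1442932 = 3380496760804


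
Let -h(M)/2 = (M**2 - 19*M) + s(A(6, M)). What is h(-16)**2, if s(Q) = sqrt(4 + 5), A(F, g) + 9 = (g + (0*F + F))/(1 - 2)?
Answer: 1267876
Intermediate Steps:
A(F, g) = -9 - F - g (A(F, g) = -9 + (g + (0*F + F))/(1 - 2) = -9 + (g + (0 + F))/(-1) = -9 + (g + F)*(-1) = -9 + (F + g)*(-1) = -9 + (-F - g) = -9 - F - g)
s(Q) = 3 (s(Q) = sqrt(9) = 3)
h(M) = -6 - 2*M**2 + 38*M (h(M) = -2*((M**2 - 19*M) + 3) = -2*(3 + M**2 - 19*M) = -6 - 2*M**2 + 38*M)
h(-16)**2 = (-6 - 2*(-16)**2 + 38*(-16))**2 = (-6 - 2*256 - 608)**2 = (-6 - 512 - 608)**2 = (-1126)**2 = 1267876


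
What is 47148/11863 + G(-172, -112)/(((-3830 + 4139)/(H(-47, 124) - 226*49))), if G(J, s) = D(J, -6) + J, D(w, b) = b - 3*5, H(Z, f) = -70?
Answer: 25529414228/3665667 ≈ 6964.5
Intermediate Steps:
D(w, b) = -15 + b (D(w, b) = b - 15 = -15 + b)
G(J, s) = -21 + J (G(J, s) = (-15 - 6) + J = -21 + J)
47148/11863 + G(-172, -112)/(((-3830 + 4139)/(H(-47, 124) - 226*49))) = 47148/11863 + (-21 - 172)/(((-3830 + 4139)/(-70 - 226*49))) = 47148*(1/11863) - 193/(309/(-70 - 11074)) = 47148/11863 - 193/(309/(-11144)) = 47148/11863 - 193/(309*(-1/11144)) = 47148/11863 - 193/(-309/11144) = 47148/11863 - 193*(-11144/309) = 47148/11863 + 2150792/309 = 25529414228/3665667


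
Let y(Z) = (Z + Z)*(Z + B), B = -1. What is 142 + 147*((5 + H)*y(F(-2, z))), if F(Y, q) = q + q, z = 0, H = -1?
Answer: 142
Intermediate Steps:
F(Y, q) = 2*q
y(Z) = 2*Z*(-1 + Z) (y(Z) = (Z + Z)*(Z - 1) = (2*Z)*(-1 + Z) = 2*Z*(-1 + Z))
142 + 147*((5 + H)*y(F(-2, z))) = 142 + 147*((5 - 1)*(2*(2*0)*(-1 + 2*0))) = 142 + 147*(4*(2*0*(-1 + 0))) = 142 + 147*(4*(2*0*(-1))) = 142 + 147*(4*0) = 142 + 147*0 = 142 + 0 = 142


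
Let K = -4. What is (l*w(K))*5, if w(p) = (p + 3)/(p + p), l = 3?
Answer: 15/8 ≈ 1.8750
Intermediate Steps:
w(p) = (3 + p)/(2*p) (w(p) = (3 + p)/((2*p)) = (3 + p)*(1/(2*p)) = (3 + p)/(2*p))
(l*w(K))*5 = (3*((½)*(3 - 4)/(-4)))*5 = (3*((½)*(-¼)*(-1)))*5 = (3*(⅛))*5 = (3/8)*5 = 15/8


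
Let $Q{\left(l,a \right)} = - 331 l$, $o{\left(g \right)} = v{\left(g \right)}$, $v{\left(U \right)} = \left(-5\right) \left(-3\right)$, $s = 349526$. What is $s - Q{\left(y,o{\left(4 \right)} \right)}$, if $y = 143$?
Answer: $396859$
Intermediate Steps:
$v{\left(U \right)} = 15$
$o{\left(g \right)} = 15$
$s - Q{\left(y,o{\left(4 \right)} \right)} = 349526 - \left(-331\right) 143 = 349526 - -47333 = 349526 + 47333 = 396859$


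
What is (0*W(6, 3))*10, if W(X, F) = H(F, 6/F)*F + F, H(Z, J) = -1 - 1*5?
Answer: 0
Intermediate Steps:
H(Z, J) = -6 (H(Z, J) = -1 - 5 = -6)
W(X, F) = -5*F (W(X, F) = -6*F + F = -5*F)
(0*W(6, 3))*10 = (0*(-5*3))*10 = (0*(-15))*10 = 0*10 = 0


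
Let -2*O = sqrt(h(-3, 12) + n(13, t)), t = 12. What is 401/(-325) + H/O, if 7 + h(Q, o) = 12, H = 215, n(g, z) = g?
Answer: -401/325 - 215*sqrt(2)/3 ≈ -102.59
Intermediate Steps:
h(Q, o) = 5 (h(Q, o) = -7 + 12 = 5)
O = -3*sqrt(2)/2 (O = -sqrt(5 + 13)/2 = -3*sqrt(2)/2 ≈ -2.1213)
401/(-325) + H/O = 401/(-325) + 215/((-3*sqrt(2)/2)) = 401*(-1/325) + 215*(-sqrt(2)/3) = -401/325 - 215*sqrt(2)/3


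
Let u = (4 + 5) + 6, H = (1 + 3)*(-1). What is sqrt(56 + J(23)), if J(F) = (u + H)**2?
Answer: sqrt(177) ≈ 13.304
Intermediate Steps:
H = -4 (H = 4*(-1) = -4)
u = 15 (u = 9 + 6 = 15)
J(F) = 121 (J(F) = (15 - 4)**2 = 11**2 = 121)
sqrt(56 + J(23)) = sqrt(56 + 121) = sqrt(177)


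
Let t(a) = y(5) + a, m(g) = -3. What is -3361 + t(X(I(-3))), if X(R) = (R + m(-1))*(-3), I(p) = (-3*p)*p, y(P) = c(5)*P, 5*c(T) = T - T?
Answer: -3271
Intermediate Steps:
c(T) = 0 (c(T) = (T - T)/5 = (⅕)*0 = 0)
y(P) = 0 (y(P) = 0*P = 0)
I(p) = -3*p²
X(R) = 9 - 3*R (X(R) = (R - 3)*(-3) = (-3 + R)*(-3) = 9 - 3*R)
t(a) = a (t(a) = 0 + a = a)
-3361 + t(X(I(-3))) = -3361 + (9 - (-9)*(-3)²) = -3361 + (9 - (-9)*9) = -3361 + (9 - 3*(-27)) = -3361 + (9 + 81) = -3361 + 90 = -3271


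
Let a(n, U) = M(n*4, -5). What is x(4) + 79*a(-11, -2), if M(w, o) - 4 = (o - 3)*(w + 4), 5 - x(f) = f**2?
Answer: 25585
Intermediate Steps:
x(f) = 5 - f**2
M(w, o) = 4 + (-3 + o)*(4 + w) (M(w, o) = 4 + (o - 3)*(w + 4) = 4 + (-3 + o)*(4 + w))
a(n, U) = -28 - 32*n (a(n, U) = -8 - 3*n*4 + 4*(-5) - 5*n*4 = -8 - 12*n - 20 - 20*n = -28 - 32*n)
x(4) + 79*a(-11, -2) = (5 - 1*4**2) + 79*(-28 - 32*(-11)) = (5 - 1*16) + 79*(-28 + 352) = (5 - 16) + 79*324 = -11 + 25596 = 25585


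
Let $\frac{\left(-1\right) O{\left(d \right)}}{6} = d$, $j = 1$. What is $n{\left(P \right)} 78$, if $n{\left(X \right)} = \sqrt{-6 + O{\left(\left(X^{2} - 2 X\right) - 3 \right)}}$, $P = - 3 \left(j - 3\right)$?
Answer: $156 i \sqrt{33} \approx 896.15 i$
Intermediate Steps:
$P = 6$ ($P = - 3 \left(1 - 3\right) = \left(-3\right) \left(-2\right) = 6$)
$O{\left(d \right)} = - 6 d$
$n{\left(X \right)} = \sqrt{12 - 6 X^{2} + 12 X}$ ($n{\left(X \right)} = \sqrt{-6 - 6 \left(\left(X^{2} - 2 X\right) - 3\right)} = \sqrt{-6 - 6 \left(-3 + X^{2} - 2 X\right)} = \sqrt{-6 + \left(18 - 6 X^{2} + 12 X\right)} = \sqrt{12 - 6 X^{2} + 12 X}$)
$n{\left(P \right)} 78 = \sqrt{12 - 6 \cdot 6^{2} + 12 \cdot 6} \cdot 78 = \sqrt{12 - 216 + 72} \cdot 78 = \sqrt{-132} \cdot 78 = 2 i \sqrt{33} \cdot 78 = 156 i \sqrt{33}$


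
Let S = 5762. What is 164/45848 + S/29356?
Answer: 8405955/42059809 ≈ 0.19986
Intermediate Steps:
164/45848 + S/29356 = 164/45848 + 5762/29356 = 164*(1/45848) + 5762*(1/29356) = 41/11462 + 2881/14678 = 8405955/42059809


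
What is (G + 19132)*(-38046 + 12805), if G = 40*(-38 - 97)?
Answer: -346609412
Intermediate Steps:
G = -5400 (G = 40*(-135) = -5400)
(G + 19132)*(-38046 + 12805) = (-5400 + 19132)*(-38046 + 12805) = 13732*(-25241) = -346609412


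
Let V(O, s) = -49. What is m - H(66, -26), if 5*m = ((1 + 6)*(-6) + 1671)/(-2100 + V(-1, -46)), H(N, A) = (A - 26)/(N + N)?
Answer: 85928/354585 ≈ 0.24233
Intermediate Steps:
H(N, A) = (-26 + A)/(2*N) (H(N, A) = (-26 + A)/((2*N)) = (-26 + A)*(1/(2*N)) = (-26 + A)/(2*N))
m = -1629/10745 (m = (((1 + 6)*(-6) + 1671)/(-2100 - 49))/5 = ((7*(-6) + 1671)/(-2149))/5 = ((-42 + 1671)*(-1/2149))/5 = (1629*(-1/2149))/5 = (⅕)*(-1629/2149) = -1629/10745 ≈ -0.15161)
m - H(66, -26) = -1629/10745 - (-26 - 26)/(2*66) = -1629/10745 - (-52)/(2*66) = -1629/10745 - 1*(-13/33) = -1629/10745 + 13/33 = 85928/354585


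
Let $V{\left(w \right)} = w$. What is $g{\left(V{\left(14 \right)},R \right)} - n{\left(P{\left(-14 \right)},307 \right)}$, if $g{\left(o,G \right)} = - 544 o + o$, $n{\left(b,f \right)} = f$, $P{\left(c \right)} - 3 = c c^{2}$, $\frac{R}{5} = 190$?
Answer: $-7909$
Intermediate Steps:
$R = 950$ ($R = 5 \cdot 190 = 950$)
$P{\left(c \right)} = 3 + c^{3}$ ($P{\left(c \right)} = 3 + c c^{2} = 3 + c^{3}$)
$g{\left(o,G \right)} = - 543 o$
$g{\left(V{\left(14 \right)},R \right)} - n{\left(P{\left(-14 \right)},307 \right)} = \left(-543\right) 14 - 307 = -7602 - 307 = -7909$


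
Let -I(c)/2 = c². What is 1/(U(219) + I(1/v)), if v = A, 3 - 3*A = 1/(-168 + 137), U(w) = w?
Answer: 4418/958893 ≈ 0.0046074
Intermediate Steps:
A = 94/93 (A = 1 - 1/(3*(-168 + 137)) = 1 - ⅓/(-31) = 1 - ⅓*(-1/31) = 1 + 1/93 = 94/93 ≈ 1.0108)
v = 94/93 ≈ 1.0108
I(c) = -2*c²
1/(U(219) + I(1/v)) = 1/(219 - 2*(1/(94/93))²) = 1/(219 - 2*(93/94)²) = 1/(219 - 2*8649/8836) = 1/(219 - 8649/4418) = 1/(958893/4418) = 4418/958893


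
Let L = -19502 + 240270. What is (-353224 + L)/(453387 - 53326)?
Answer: -132456/400061 ≈ -0.33109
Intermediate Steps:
L = 220768
(-353224 + L)/(453387 - 53326) = (-353224 + 220768)/(453387 - 53326) = -132456/400061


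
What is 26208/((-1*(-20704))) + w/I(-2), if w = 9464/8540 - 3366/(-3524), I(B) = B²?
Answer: 2477994697/1390817080 ≈ 1.7817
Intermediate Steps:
w = 1108871/537410 (w = 9464*(1/8540) - 3366*(-1/3524) = 338/305 + 1683/1762 = 1108871/537410 ≈ 2.0634)
26208/((-1*(-20704))) + w/I(-2) = 26208/((-1*(-20704))) + 1108871/(537410*((-2)²)) = 26208/20704 + (1108871/537410)/4 = 26208*(1/20704) + (1108871/537410)*(¼) = 819/647 + 1108871/2149640 = 2477994697/1390817080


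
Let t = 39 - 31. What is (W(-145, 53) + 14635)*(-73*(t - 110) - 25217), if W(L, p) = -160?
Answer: -257235225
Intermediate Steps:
t = 8
(W(-145, 53) + 14635)*(-73*(t - 110) - 25217) = (-160 + 14635)*(-73*(8 - 110) - 25217) = 14475*(-73*(-102) - 25217) = 14475*(7446 - 25217) = 14475*(-17771) = -257235225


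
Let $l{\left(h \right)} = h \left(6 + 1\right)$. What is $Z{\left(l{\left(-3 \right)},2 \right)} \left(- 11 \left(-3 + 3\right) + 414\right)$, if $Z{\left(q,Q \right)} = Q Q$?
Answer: $1656$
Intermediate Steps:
$l{\left(h \right)} = 7 h$ ($l{\left(h \right)} = h 7 = 7 h$)
$Z{\left(q,Q \right)} = Q^{2}$
$Z{\left(l{\left(-3 \right)},2 \right)} \left(- 11 \left(-3 + 3\right) + 414\right) = 2^{2} \left(- 11 \left(-3 + 3\right) + 414\right) = 4 \left(\left(-11\right) 0 + 414\right) = 4 \left(0 + 414\right) = 4 \cdot 414 = 1656$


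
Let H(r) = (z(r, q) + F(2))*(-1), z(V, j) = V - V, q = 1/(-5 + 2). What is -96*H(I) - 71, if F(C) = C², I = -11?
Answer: 313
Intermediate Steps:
q = -⅓ (q = 1/(-3) = -⅓ ≈ -0.33333)
z(V, j) = 0
H(r) = -4 (H(r) = (0 + 2²)*(-1) = (0 + 4)*(-1) = 4*(-1) = -4)
-96*H(I) - 71 = -96*(-4) - 71 = 384 - 71 = 313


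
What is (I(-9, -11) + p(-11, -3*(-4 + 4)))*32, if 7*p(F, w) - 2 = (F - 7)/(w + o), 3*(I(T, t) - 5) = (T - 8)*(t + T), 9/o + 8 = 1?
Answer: 81056/21 ≈ 3859.8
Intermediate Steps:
o = -9/7 (o = 9/(-8 + 1) = 9/(-7) = 9*(-⅐) = -9/7 ≈ -1.2857)
I(T, t) = 5 + (-8 + T)*(T + t)/3 (I(T, t) = 5 + ((T - 8)*(t + T))/3 = 5 + ((-8 + T)*(T + t))/3 = 5 + (-8 + T)*(T + t)/3)
p(F, w) = 2/7 + (-7 + F)/(7*(-9/7 + w)) (p(F, w) = 2/7 + ((F - 7)/(w - 9/7))/7 = 2/7 + ((-7 + F)/(-9/7 + w))/7 = 2/7 + (-7 + F)/(7*(-9/7 + w)))
(I(-9, -11) + p(-11, -3*(-4 + 4)))*32 = ((5 - 8/3*(-9) - 8/3*(-11) + (⅓)*(-9)² + (⅓)*(-9)*(-11)) + (-67 + 7*(-11) + 14*(-3*(-4 + 4)))/(7*(-9 + 7*(-3*(-4 + 4)))))*32 = ((5 + 24 + 88/3 + (⅓)*81 + 33) + (-67 - 77 + 14*(-3*0))/(7*(-9 + 7*(-3*0))))*32 = ((5 + 24 + 88/3 + 27 + 33) + (-67 - 77 + 14*0)/(7*(-9 + 7*0)))*32 = (355/3 + (-67 - 77 + 0)/(7*(-9 + 0)))*32 = (355/3 + (⅐)*(-144)/(-9))*32 = (355/3 + (⅐)*(-⅑)*(-144))*32 = (355/3 + 16/7)*32 = (2533/21)*32 = 81056/21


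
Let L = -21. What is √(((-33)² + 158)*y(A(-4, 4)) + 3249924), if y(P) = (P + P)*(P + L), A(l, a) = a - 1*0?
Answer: 2*√770083 ≈ 1755.1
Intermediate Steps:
A(l, a) = a (A(l, a) = a + 0 = a)
y(P) = 2*P*(-21 + P) (y(P) = (P + P)*(P - 21) = (2*P)*(-21 + P) = 2*P*(-21 + P))
√(((-33)² + 158)*y(A(-4, 4)) + 3249924) = √(((-33)² + 158)*(2*4*(-21 + 4)) + 3249924) = √((1089 + 158)*(2*4*(-17)) + 3249924) = √(1247*(-136) + 3249924) = √(-169592 + 3249924) = √3080332 = 2*√770083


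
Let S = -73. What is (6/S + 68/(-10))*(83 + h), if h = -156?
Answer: 2512/5 ≈ 502.40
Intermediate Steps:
(6/S + 68/(-10))*(83 + h) = (6/(-73) + 68/(-10))*(83 - 156) = (6*(-1/73) + 68*(-⅒))*(-73) = (-6/73 - 34/5)*(-73) = -2512/365*(-73) = 2512/5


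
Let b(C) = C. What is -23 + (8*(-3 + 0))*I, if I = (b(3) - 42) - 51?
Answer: 2137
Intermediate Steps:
I = -90 (I = (3 - 42) - 51 = -39 - 51 = -90)
-23 + (8*(-3 + 0))*I = -23 + (8*(-3 + 0))*(-90) = -23 + (8*(-3))*(-90) = -23 - 24*(-90) = -23 + 2160 = 2137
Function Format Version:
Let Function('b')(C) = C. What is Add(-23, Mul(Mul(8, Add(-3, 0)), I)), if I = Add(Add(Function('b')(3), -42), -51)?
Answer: 2137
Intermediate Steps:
I = -90 (I = Add(Add(3, -42), -51) = Add(-39, -51) = -90)
Add(-23, Mul(Mul(8, Add(-3, 0)), I)) = Add(-23, Mul(Mul(8, Add(-3, 0)), -90)) = Add(-23, Mul(Mul(8, -3), -90)) = Add(-23, Mul(-24, -90)) = Add(-23, 2160) = 2137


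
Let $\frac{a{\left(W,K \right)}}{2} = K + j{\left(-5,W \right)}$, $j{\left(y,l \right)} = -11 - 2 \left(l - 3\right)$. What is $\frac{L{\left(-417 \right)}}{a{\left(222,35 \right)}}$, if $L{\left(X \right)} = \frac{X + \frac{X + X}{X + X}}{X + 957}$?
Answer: $\frac{26}{27945} \approx 0.0009304$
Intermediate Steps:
$L{\left(X \right)} = \frac{1 + X}{957 + X}$ ($L{\left(X \right)} = \frac{X + \frac{2 X}{2 X}}{957 + X} = \frac{X + 2 X \frac{1}{2 X}}{957 + X} = \frac{X + 1}{957 + X} = \frac{1 + X}{957 + X}$)
$j{\left(y,l \right)} = -5 - 2 l$ ($j{\left(y,l \right)} = -11 - 2 \left(-3 + l\right) = -11 - \left(-6 + 2 l\right) = -5 - 2 l$)
$a{\left(W,K \right)} = -10 - 4 W + 2 K$ ($a{\left(W,K \right)} = 2 \left(K - \left(5 + 2 W\right)\right) = 2 \left(-5 + K - 2 W\right) = -10 - 4 W + 2 K$)
$\frac{L{\left(-417 \right)}}{a{\left(222,35 \right)}} = \frac{\frac{1}{957 - 417} \left(1 - 417\right)}{-10 - 888 + 2 \cdot 35} = \frac{\frac{1}{540} \left(-416\right)}{-10 - 888 + 70} = \frac{\frac{1}{540} \left(-416\right)}{-828} = \left(- \frac{104}{135}\right) \left(- \frac{1}{828}\right) = \frac{26}{27945}$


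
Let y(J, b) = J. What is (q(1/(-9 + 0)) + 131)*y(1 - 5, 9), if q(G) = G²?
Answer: -42448/81 ≈ -524.05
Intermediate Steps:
(q(1/(-9 + 0)) + 131)*y(1 - 5, 9) = ((1/(-9 + 0))² + 131)*(1 - 5) = ((1/(-9))² + 131)*(-4) = ((-⅑)² + 131)*(-4) = (1/81 + 131)*(-4) = (10612/81)*(-4) = -42448/81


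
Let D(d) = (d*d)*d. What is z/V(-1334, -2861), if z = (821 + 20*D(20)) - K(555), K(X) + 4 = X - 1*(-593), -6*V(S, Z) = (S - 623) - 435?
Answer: 479031/1196 ≈ 400.53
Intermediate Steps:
D(d) = d³ (D(d) = d²*d = d³)
V(S, Z) = 529/3 - S/6 (V(S, Z) = -((S - 623) - 435)/6 = -((-623 + S) - 435)/6 = -(-1058 + S)/6 = 529/3 - S/6)
K(X) = 589 + X (K(X) = -4 + (X - 1*(-593)) = -4 + (X + 593) = -4 + (593 + X) = 589 + X)
z = 159677 (z = (821 + 20*20³) - (589 + 555) = (821 + 20*8000) - 1*1144 = (821 + 160000) - 1144 = 160821 - 1144 = 159677)
z/V(-1334, -2861) = 159677/(529/3 - ⅙*(-1334)) = 159677/(529/3 + 667/3) = 159677/(1196/3) = 159677*(3/1196) = 479031/1196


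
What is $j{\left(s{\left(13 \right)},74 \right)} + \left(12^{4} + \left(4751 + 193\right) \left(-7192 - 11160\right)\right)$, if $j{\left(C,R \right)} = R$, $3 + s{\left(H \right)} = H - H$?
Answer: $-90711478$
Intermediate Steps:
$s{\left(H \right)} = -3$ ($s{\left(H \right)} = -3 + \left(H - H\right) = -3 + 0 = -3$)
$j{\left(s{\left(13 \right)},74 \right)} + \left(12^{4} + \left(4751 + 193\right) \left(-7192 - 11160\right)\right) = 74 + \left(12^{4} + \left(4751 + 193\right) \left(-7192 - 11160\right)\right) = 74 + \left(20736 + 4944 \left(-18352\right)\right) = 74 + \left(20736 - 90732288\right) = 74 - 90711552 = -90711478$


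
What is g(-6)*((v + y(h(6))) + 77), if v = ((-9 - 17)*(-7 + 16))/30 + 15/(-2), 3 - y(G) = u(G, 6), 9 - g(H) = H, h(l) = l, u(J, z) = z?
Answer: 1761/2 ≈ 880.50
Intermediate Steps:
g(H) = 9 - H
y(G) = -3 (y(G) = 3 - 1*6 = 3 - 6 = -3)
v = -153/10 (v = -26*9*(1/30) + 15*(-1/2) = -234*1/30 - 15/2 = -39/5 - 15/2 = -153/10 ≈ -15.300)
g(-6)*((v + y(h(6))) + 77) = (9 - 1*(-6))*((-153/10 - 3) + 77) = (9 + 6)*(-183/10 + 77) = 15*(587/10) = 1761/2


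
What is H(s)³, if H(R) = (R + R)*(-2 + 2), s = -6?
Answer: 0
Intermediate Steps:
H(R) = 0 (H(R) = (2*R)*0 = 0)
H(s)³ = 0³ = 0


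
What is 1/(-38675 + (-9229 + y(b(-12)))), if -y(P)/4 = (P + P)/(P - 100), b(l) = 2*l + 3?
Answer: -121/5796552 ≈ -2.0874e-5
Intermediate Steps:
b(l) = 3 + 2*l
y(P) = -8*P/(-100 + P) (y(P) = -4*(P + P)/(P - 100) = -4*2*P/(-100 + P) = -8*P/(-100 + P))
1/(-38675 + (-9229 + y(b(-12)))) = 1/(-38675 + (-9229 - 8*(3 + 2*(-12))/(-100 + (3 + 2*(-12))))) = 1/(-38675 + (-9229 - 8*(3 - 24)/(-100 + (3 - 24)))) = 1/(-38675 + (-9229 - 8*(-21)/(-100 - 21))) = 1/(-38675 + (-9229 - 8*(-21)/(-121))) = 1/(-38675 + (-9229 - 8*(-21)*(-1/121))) = 1/(-38675 + (-9229 - 168/121)) = 1/(-38675 - 1116877/121) = 1/(-5796552/121) = -121/5796552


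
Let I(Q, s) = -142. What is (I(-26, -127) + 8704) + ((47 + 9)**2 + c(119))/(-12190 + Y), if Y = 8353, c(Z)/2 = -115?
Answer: 32849488/3837 ≈ 8561.3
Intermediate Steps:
c(Z) = -230 (c(Z) = 2*(-115) = -230)
(I(-26, -127) + 8704) + ((47 + 9)**2 + c(119))/(-12190 + Y) = (-142 + 8704) + ((47 + 9)**2 - 230)/(-12190 + 8353) = 8562 + (56**2 - 230)/(-3837) = 8562 + (3136 - 230)*(-1/3837) = 8562 + 2906*(-1/3837) = 8562 - 2906/3837 = 32849488/3837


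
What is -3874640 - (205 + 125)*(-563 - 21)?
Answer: -3681920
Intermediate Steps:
-3874640 - (205 + 125)*(-563 - 21) = -3874640 - 330*(-584) = -3874640 - 1*(-192720) = -3874640 + 192720 = -3681920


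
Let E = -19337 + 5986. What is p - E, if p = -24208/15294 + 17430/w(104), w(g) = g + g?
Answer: 10683274877/795288 ≈ 13433.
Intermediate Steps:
w(g) = 2*g
E = -13351
p = 65384789/795288 (p = -24208/15294 + 17430/((2*104)) = -24208*1/15294 + 17430/208 = -12104/7647 + 17430*(1/208) = -12104/7647 + 8715/104 = 65384789/795288 ≈ 82.215)
p - E = 65384789/795288 - 1*(-13351) = 65384789/795288 + 13351 = 10683274877/795288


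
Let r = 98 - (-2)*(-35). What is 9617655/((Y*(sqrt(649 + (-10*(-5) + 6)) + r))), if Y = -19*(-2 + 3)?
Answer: -269294340/1501 + 9617655*sqrt(705)/1501 ≈ -9279.1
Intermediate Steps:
Y = -19 (Y = -19*1 = -19)
r = 28 (r = 98 - 1*70 = 98 - 70 = 28)
9617655/((Y*(sqrt(649 + (-10*(-5) + 6)) + r))) = 9617655/((-19*(sqrt(649 + (-10*(-5) + 6)) + 28))) = 9617655/((-19*(sqrt(649 + (50 + 6)) + 28))) = 9617655/((-19*(sqrt(649 + 56) + 28))) = 9617655/((-19*(sqrt(705) + 28))) = 9617655/((-19*(28 + sqrt(705)))) = 9617655/(-532 - 19*sqrt(705))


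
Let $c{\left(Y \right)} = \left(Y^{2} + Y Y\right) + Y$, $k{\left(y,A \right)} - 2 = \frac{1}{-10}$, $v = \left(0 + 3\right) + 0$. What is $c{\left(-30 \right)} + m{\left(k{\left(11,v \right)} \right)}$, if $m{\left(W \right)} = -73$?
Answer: $1697$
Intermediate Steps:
$v = 3$ ($v = 3 + 0 = 3$)
$k{\left(y,A \right)} = \frac{19}{10}$ ($k{\left(y,A \right)} = 2 + \frac{1}{-10} = 2 - \frac{1}{10} = \frac{19}{10}$)
$c{\left(Y \right)} = Y + 2 Y^{2}$ ($c{\left(Y \right)} = \left(Y^{2} + Y^{2}\right) + Y = 2 Y^{2} + Y = Y + 2 Y^{2}$)
$c{\left(-30 \right)} + m{\left(k{\left(11,v \right)} \right)} = - 30 \left(1 + 2 \left(-30\right)\right) - 73 = - 30 \left(1 - 60\right) - 73 = \left(-30\right) \left(-59\right) - 73 = 1770 - 73 = 1697$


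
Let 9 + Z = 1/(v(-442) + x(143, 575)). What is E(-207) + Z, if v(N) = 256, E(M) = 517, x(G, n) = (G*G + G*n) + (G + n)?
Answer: 52653185/103648 ≈ 508.00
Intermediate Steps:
x(G, n) = G + n + G² + G*n (x(G, n) = (G² + G*n) + (G + n) = G + n + G² + G*n)
Z = -932831/103648 (Z = -9 + 1/(256 + (143 + 575 + 143² + 143*575)) = -9 + 1/(256 + (143 + 575 + 20449 + 82225)) = -9 + 1/(256 + 103392) = -9 + 1/103648 = -932831/103648 ≈ -9.0000)
E(-207) + Z = 517 - 932831/103648 = 52653185/103648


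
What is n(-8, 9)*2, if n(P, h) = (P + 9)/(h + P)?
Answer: 2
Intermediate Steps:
n(P, h) = (9 + P)/(P + h)
n(-8, 9)*2 = ((9 - 8)/(-8 + 9))*2 = (1/1)*2 = (1*1)*2 = 1*2 = 2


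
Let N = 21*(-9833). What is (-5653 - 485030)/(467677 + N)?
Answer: -490683/261184 ≈ -1.8787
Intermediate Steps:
N = -206493
(-5653 - 485030)/(467677 + N) = (-5653 - 485030)/(467677 - 206493) = -490683/261184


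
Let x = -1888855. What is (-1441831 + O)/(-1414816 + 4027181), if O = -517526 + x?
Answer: -3848212/2612365 ≈ -1.4731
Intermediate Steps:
O = -2406381 (O = -517526 - 1888855 = -2406381)
(-1441831 + O)/(-1414816 + 4027181) = (-1441831 - 2406381)/(-1414816 + 4027181) = -3848212/2612365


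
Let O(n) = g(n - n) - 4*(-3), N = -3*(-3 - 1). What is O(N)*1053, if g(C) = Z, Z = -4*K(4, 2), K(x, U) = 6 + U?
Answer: -21060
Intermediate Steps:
Z = -32 (Z = -4*(6 + 2) = -4*8 = -32)
N = 12 (N = -3*(-4) = 12)
g(C) = -32
O(n) = -20 (O(n) = -32 - 4*(-3) = -32 + 12 = -20)
O(N)*1053 = -20*1053 = -21060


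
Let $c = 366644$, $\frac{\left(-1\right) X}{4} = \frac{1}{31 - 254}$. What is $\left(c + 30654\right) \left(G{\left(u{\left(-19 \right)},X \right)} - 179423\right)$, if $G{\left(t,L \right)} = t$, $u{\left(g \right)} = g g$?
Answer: $-71140974476$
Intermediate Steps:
$u{\left(g \right)} = g^{2}$
$X = \frac{4}{223}$ ($X = - \frac{4}{31 - 254} = - \frac{4}{-223} = \left(-4\right) \left(- \frac{1}{223}\right) = \frac{4}{223} \approx 0.017937$)
$\left(c + 30654\right) \left(G{\left(u{\left(-19 \right)},X \right)} - 179423\right) = \left(366644 + 30654\right) \left(\left(-19\right)^{2} - 179423\right) = 397298 \left(361 - 179423\right) = 397298 \left(-179062\right) = -71140974476$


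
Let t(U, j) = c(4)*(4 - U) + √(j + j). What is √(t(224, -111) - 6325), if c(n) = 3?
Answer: √(-6985 + I*√222) ≈ 0.0891 + 83.576*I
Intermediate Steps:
t(U, j) = 12 - 3*U + √2*√j (t(U, j) = 3*(4 - U) + √(j + j) = (12 - 3*U) + √(2*j) = (12 - 3*U) + √2*√j = 12 - 3*U + √2*√j)
√(t(224, -111) - 6325) = √((12 - 3*224 + √2*√(-111)) - 6325) = √((12 - 672 + √2*(I*√111)) - 6325) = √((12 - 672 + I*√222) - 6325) = √((-660 + I*√222) - 6325) = √(-6985 + I*√222)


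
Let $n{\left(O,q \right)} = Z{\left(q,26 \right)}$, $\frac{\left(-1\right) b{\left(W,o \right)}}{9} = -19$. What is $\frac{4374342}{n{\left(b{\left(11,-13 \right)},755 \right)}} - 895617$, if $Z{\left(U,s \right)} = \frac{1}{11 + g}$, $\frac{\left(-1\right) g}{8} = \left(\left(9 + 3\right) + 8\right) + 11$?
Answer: $-1037614671$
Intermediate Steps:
$b{\left(W,o \right)} = 171$ ($b{\left(W,o \right)} = \left(-9\right) \left(-19\right) = 171$)
$g = -248$ ($g = - 8 \left(\left(\left(9 + 3\right) + 8\right) + 11\right) = - 8 \left(\left(12 + 8\right) + 11\right) = - 8 \left(20 + 11\right) = \left(-8\right) 31 = -248$)
$Z{\left(U,s \right)} = - \frac{1}{237}$ ($Z{\left(U,s \right)} = \frac{1}{11 - 248} = \frac{1}{-237} = - \frac{1}{237}$)
$n{\left(O,q \right)} = - \frac{1}{237}$
$\frac{4374342}{n{\left(b{\left(11,-13 \right)},755 \right)}} - 895617 = \frac{4374342}{- \frac{1}{237}} - 895617 = 4374342 \left(-237\right) - 895617 = -1036719054 - 895617 = -1037614671$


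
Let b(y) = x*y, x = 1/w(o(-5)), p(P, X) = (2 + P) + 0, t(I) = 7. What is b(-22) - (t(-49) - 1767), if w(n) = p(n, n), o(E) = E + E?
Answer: 7051/4 ≈ 1762.8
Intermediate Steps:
p(P, X) = 2 + P
o(E) = 2*E
w(n) = 2 + n
x = -⅛ (x = 1/(2 + 2*(-5)) = 1/(2 - 10) = 1/(-8) = 1*(-⅛) = -⅛ ≈ -0.12500)
b(y) = -y/8
b(-22) - (t(-49) - 1767) = -⅛*(-22) - (7 - 1767) = 11/4 - 1*(-1760) = 11/4 + 1760 = 7051/4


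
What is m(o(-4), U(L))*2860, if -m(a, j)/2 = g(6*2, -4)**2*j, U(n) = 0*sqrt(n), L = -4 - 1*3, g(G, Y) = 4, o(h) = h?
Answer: 0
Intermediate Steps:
L = -7 (L = -4 - 3 = -7)
U(n) = 0
m(a, j) = -32*j (m(a, j) = -2*4**2*j = -32*j)
m(o(-4), U(L))*2860 = -32*0*2860 = 0*2860 = 0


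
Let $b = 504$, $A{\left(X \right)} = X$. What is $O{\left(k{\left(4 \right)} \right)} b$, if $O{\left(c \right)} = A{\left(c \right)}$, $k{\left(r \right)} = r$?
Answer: $2016$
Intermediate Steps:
$O{\left(c \right)} = c$
$O{\left(k{\left(4 \right)} \right)} b = 4 \cdot 504 = 2016$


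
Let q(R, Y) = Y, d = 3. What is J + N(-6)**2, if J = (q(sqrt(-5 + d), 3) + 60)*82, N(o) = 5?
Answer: 5191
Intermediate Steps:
J = 5166 (J = (3 + 60)*82 = 63*82 = 5166)
J + N(-6)**2 = 5166 + 5**2 = 5166 + 25 = 5191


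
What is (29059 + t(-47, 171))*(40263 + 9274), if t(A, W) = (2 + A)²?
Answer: 1539808108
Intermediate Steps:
(29059 + t(-47, 171))*(40263 + 9274) = (29059 + (2 - 47)²)*(40263 + 9274) = (29059 + (-45)²)*49537 = (29059 + 2025)*49537 = 31084*49537 = 1539808108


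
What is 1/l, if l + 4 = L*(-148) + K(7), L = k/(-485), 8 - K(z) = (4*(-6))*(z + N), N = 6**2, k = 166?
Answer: 485/527028 ≈ 0.00092025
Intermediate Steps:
N = 36
K(z) = 872 + 24*z (K(z) = 8 - 4*(-6)*(z + 36) = 8 - (-24)*(36 + z) = 8 - (-864 - 24*z) = 8 + (864 + 24*z) = 872 + 24*z)
L = -166/485 (L = 166/(-485) = 166*(-1/485) = -166/485 ≈ -0.34227)
l = 527028/485 (l = -4 + (-166/485*(-148) + (872 + 24*7)) = -4 + (24568/485 + (872 + 168)) = -4 + (24568/485 + 1040) = -4 + 528968/485 = 527028/485 ≈ 1086.7)
1/l = 1/(527028/485) = 485/527028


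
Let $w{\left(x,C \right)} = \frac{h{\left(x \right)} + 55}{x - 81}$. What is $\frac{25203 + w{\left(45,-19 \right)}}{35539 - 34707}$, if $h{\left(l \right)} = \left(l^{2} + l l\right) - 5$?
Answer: $\frac{112901}{3744} \approx 30.155$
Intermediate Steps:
$h{\left(l \right)} = -5 + 2 l^{2}$ ($h{\left(l \right)} = \left(l^{2} + l^{2}\right) - 5 = 2 l^{2} - 5 = -5 + 2 l^{2}$)
$w{\left(x,C \right)} = \frac{50 + 2 x^{2}}{-81 + x}$ ($w{\left(x,C \right)} = \frac{\left(-5 + 2 x^{2}\right) + 55}{x - 81} = \frac{50 + 2 x^{2}}{-81 + x}$)
$\frac{25203 + w{\left(45,-19 \right)}}{35539 - 34707} = \frac{25203 + \frac{2 \left(25 + 45^{2}\right)}{-81 + 45}}{35539 - 34707} = \frac{25203 + \frac{2 \left(25 + 2025\right)}{-36}}{832} = \left(25203 + 2 \left(- \frac{1}{36}\right) 2050\right) \frac{1}{832} = \left(25203 - \frac{1025}{9}\right) \frac{1}{832} = \frac{225802}{9} \cdot \frac{1}{832} = \frac{112901}{3744}$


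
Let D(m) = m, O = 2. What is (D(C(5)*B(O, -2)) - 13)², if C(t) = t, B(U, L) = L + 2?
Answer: 169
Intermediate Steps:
B(U, L) = 2 + L
(D(C(5)*B(O, -2)) - 13)² = (5*(2 - 2) - 13)² = (5*0 - 13)² = (0 - 13)² = (-13)² = 169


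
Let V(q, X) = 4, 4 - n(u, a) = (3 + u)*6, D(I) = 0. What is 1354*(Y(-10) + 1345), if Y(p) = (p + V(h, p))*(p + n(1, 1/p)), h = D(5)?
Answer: 2064850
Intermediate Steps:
h = 0
n(u, a) = -14 - 6*u (n(u, a) = 4 - (3 + u)*6 = 4 - (18 + 6*u) = 4 + (-18 - 6*u) = -14 - 6*u)
Y(p) = (-20 + p)*(4 + p) (Y(p) = (p + 4)*(p + (-14 - 6*1)) = (4 + p)*(p + (-14 - 6)) = (4 + p)*(p - 20) = (4 + p)*(-20 + p) = (-20 + p)*(4 + p))
1354*(Y(-10) + 1345) = 1354*((-80 + (-10)**2 - 16*(-10)) + 1345) = 1354*((-80 + 100 + 160) + 1345) = 1354*(180 + 1345) = 1354*1525 = 2064850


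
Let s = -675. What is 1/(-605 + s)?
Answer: -1/1280 ≈ -0.00078125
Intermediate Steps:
1/(-605 + s) = 1/(-605 - 675) = 1/(-1280) = -1/1280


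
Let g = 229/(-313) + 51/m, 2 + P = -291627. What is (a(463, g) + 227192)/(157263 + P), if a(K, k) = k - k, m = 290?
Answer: -113596/67183 ≈ -1.6908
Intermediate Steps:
P = -291629 (P = -2 - 291627 = -291629)
g = -50447/90770 (g = 229/(-313) + 51/290 = 229*(-1/313) + 51*(1/290) = -229/313 + 51/290 = -50447/90770 ≈ -0.55577)
a(K, k) = 0
(a(463, g) + 227192)/(157263 + P) = (0 + 227192)/(157263 - 291629) = 227192/(-134366) = 227192*(-1/134366) = -113596/67183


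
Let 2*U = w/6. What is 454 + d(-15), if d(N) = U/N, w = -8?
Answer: 20432/45 ≈ 454.04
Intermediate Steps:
U = -2/3 (U = (-8/6)/2 = (-8*1/6)/2 = (1/2)*(-4/3) = -2/3 ≈ -0.66667)
d(N) = -2/(3*N)
454 + d(-15) = 454 - 2/3/(-15) = 454 - 2/3*(-1/15) = 454 + 2/45 = 20432/45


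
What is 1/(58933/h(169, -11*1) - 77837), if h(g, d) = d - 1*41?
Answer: -52/4106457 ≈ -1.2663e-5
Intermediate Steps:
h(g, d) = -41 + d (h(g, d) = d - 41 = -41 + d)
1/(58933/h(169, -11*1) - 77837) = 1/(58933/(-41 - 11*1) - 77837) = 1/(58933/(-41 - 11) - 77837) = 1/(58933/(-52) - 77837) = 1/(58933*(-1/52) - 77837) = 1/(-58933/52 - 77837) = 1/(-4106457/52) = -52/4106457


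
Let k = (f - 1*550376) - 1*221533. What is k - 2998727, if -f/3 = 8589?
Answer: -3796403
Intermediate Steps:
f = -25767 (f = -3*8589 = -25767)
k = -797676 (k = (-25767 - 1*550376) - 1*221533 = (-25767 - 550376) - 221533 = -576143 - 221533 = -797676)
k - 2998727 = -797676 - 2998727 = -3796403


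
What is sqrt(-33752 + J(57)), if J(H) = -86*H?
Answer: I*sqrt(38654) ≈ 196.61*I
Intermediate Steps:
sqrt(-33752 + J(57)) = sqrt(-33752 - 86*57) = sqrt(-33752 - 4902) = sqrt(-38654) = I*sqrt(38654)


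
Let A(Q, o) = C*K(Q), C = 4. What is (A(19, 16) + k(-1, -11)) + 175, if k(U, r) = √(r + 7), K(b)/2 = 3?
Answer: 199 + 2*I ≈ 199.0 + 2.0*I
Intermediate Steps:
K(b) = 6 (K(b) = 2*3 = 6)
A(Q, o) = 24 (A(Q, o) = 4*6 = 24)
k(U, r) = √(7 + r)
(A(19, 16) + k(-1, -11)) + 175 = (24 + √(7 - 11)) + 175 = (24 + √(-4)) + 175 = (24 + 2*I) + 175 = 199 + 2*I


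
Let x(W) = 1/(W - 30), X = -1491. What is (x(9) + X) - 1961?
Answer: -72493/21 ≈ -3452.0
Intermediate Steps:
x(W) = 1/(-30 + W)
(x(9) + X) - 1961 = (1/(-30 + 9) - 1491) - 1961 = (1/(-21) - 1491) - 1961 = (-1/21 - 1491) - 1961 = -31312/21 - 1961 = -72493/21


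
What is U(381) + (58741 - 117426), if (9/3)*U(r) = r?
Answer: -58558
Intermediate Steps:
U(r) = r/3
U(381) + (58741 - 117426) = (⅓)*381 + (58741 - 117426) = 127 - 58685 = -58558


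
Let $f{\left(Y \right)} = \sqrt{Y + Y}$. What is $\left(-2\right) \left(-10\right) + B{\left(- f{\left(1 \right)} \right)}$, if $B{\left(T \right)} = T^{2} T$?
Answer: $20 - 2 \sqrt{2} \approx 17.172$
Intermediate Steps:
$f{\left(Y \right)} = \sqrt{2} \sqrt{Y}$ ($f{\left(Y \right)} = \sqrt{2 Y} = \sqrt{2} \sqrt{Y}$)
$B{\left(T \right)} = T^{3}$
$\left(-2\right) \left(-10\right) + B{\left(- f{\left(1 \right)} \right)} = \left(-2\right) \left(-10\right) + \left(- \sqrt{2} \sqrt{1}\right)^{3} = 20 + \left(- \sqrt{2} \cdot 1\right)^{3} = 20 + \left(- \sqrt{2}\right)^{3} = 20 - 2 \sqrt{2}$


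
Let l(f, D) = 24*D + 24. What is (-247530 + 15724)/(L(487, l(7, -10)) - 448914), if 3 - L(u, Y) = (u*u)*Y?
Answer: -231806/50779593 ≈ -0.0045649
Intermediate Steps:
l(f, D) = 24 + 24*D
L(u, Y) = 3 - Y*u² (L(u, Y) = 3 - u*u*Y = 3 - u²*Y = 3 - Y*u²)
(-247530 + 15724)/(L(487, l(7, -10)) - 448914) = (-247530 + 15724)/((3 - 1*(24 + 24*(-10))*487²) - 448914) = -231806/((3 - 1*(24 - 240)*237169) - 448914) = -231806/((3 - 1*(-216)*237169) - 448914) = -231806/((3 + 51228504) - 448914) = -231806/(51228507 - 448914) = -231806/50779593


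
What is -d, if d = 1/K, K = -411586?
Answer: 1/411586 ≈ 2.4296e-6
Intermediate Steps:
d = -1/411586 (d = 1/(-411586) = -1/411586 ≈ -2.4296e-6)
-d = -1*(-1/411586) = 1/411586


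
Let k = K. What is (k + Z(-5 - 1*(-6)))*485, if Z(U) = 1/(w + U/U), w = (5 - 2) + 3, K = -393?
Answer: -1333750/7 ≈ -1.9054e+5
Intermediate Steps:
k = -393
w = 6 (w = 3 + 3 = 6)
Z(U) = ⅐ (Z(U) = 1/(6 + U/U) = 1/(6 + 1) = 1/7 = ⅐)
(k + Z(-5 - 1*(-6)))*485 = (-393 + ⅐)*485 = -2750/7*485 = -1333750/7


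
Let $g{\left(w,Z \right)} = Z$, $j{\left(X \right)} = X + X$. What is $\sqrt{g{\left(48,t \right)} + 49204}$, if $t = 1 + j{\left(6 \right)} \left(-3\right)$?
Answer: $\sqrt{49169} \approx 221.74$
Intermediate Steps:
$j{\left(X \right)} = 2 X$
$t = -35$ ($t = 1 + 2 \cdot 6 \left(-3\right) = 1 + 12 \left(-3\right) = 1 - 36 = -35$)
$\sqrt{g{\left(48,t \right)} + 49204} = \sqrt{-35 + 49204} = \sqrt{49169}$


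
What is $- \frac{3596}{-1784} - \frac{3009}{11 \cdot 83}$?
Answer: $- \frac{521227}{407198} \approx -1.28$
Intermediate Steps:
$- \frac{3596}{-1784} - \frac{3009}{11 \cdot 83} = \left(-3596\right) \left(- \frac{1}{1784}\right) - \frac{3009}{913} = \frac{899}{446} - \frac{3009}{913} = - \frac{521227}{407198}$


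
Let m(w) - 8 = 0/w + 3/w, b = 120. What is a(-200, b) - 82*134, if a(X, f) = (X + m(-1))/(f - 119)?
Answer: -11183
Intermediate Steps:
m(w) = 8 + 3/w (m(w) = 8 + (0/w + 3/w) = 8 + (0 + 3/w) = 8 + 3/w)
a(X, f) = (5 + X)/(-119 + f) (a(X, f) = (X + (8 + 3/(-1)))/(f - 119) = (X + (8 + 3*(-1)))/(-119 + f) = (X + (8 - 3))/(-119 + f) = (X + 5)/(-119 + f) = (5 + X)/(-119 + f))
a(-200, b) - 82*134 = (5 - 200)/(-119 + 120) - 82*134 = -195/1 - 1*10988 = 1*(-195) - 10988 = -195 - 10988 = -11183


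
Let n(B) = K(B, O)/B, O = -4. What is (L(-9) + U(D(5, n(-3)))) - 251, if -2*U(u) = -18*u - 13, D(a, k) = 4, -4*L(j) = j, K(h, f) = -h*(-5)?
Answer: -825/4 ≈ -206.25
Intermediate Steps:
K(h, f) = 5*h
n(B) = 5 (n(B) = (5*B)/B = 5)
L(j) = -j/4
U(u) = 13/2 + 9*u (U(u) = -(-18*u - 13)/2 = -(-13 - 18*u)/2 = 13/2 + 9*u)
(L(-9) + U(D(5, n(-3)))) - 251 = (-¼*(-9) + (13/2 + 9*4)) - 251 = (9/4 + (13/2 + 36)) - 251 = (9/4 + 85/2) - 251 = 179/4 - 251 = -825/4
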